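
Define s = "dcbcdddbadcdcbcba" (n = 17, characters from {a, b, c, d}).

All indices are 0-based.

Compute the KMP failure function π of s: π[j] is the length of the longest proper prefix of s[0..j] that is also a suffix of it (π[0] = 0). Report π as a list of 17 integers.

π[0] = 0
j=1 s[j]='c': π[1]=0 (border '')
j=2 s[j]='b': π[2]=0 (border '')
j=3 s[j]='c': π[3]=0 (border '')
j=4 s[j]='d': π[4]=1 (border 'd')
j=5 s[j]='d': k: 1→0; π[5]=1 (border 'd')
j=6 s[j]='d': k: 1→0; π[6]=1 (border 'd')
j=7 s[j]='b': k: 1→0; π[7]=0 (border '')
j=8 s[j]='a': π[8]=0 (border '')
j=9 s[j]='d': π[9]=1 (border 'd')
j=10 s[j]='c': π[10]=2 (border 'dc')
j=11 s[j]='d': k: 2→0; π[11]=1 (border 'd')
j=12 s[j]='c': π[12]=2 (border 'dc')
j=13 s[j]='b': π[13]=3 (border 'dcb')
j=14 s[j]='c': π[14]=4 (border 'dcbc')
j=15 s[j]='b': k: 4→0; π[15]=0 (border '')
j=16 s[j]='a': π[16]=0 (border '')

[0, 0, 0, 0, 1, 1, 1, 0, 0, 1, 2, 1, 2, 3, 4, 0, 0]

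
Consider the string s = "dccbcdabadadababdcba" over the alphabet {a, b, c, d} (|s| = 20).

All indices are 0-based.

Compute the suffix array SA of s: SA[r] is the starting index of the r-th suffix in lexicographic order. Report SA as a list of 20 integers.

[19, 12, 6, 14, 10, 8, 18, 13, 7, 3, 15, 17, 2, 1, 4, 11, 5, 9, 16, 0]

rank→(start, suffix):
  0 → (19, 'a')
  1 → (12, 'ababdcba')
  2 → (6, 'abadadababdcba')
  3 → (14, 'abdcba')
  4 → (10, 'adababdcba')
  5 → (8, 'adadababdcba')
  6 → (18, 'ba')
  7 → (13, 'babdcba')
  8 → (7, 'badadababdcba')
  9 → (3, 'bcdabadadababdcba')
  10 → (15, 'bdcba')
  11 → (17, 'cba')
  12 → (2, 'cbcdabadadababdcba')
  13 → (1, 'ccbcdabadadababdcba')
  14 → (4, 'cdabadadababdcba')
  15 → (11, 'dababdcba')
  16 → (5, 'dabadadababdcba')
  17 → (9, 'dadababdcba')
  18 → (16, 'dcba')
  19 → (0, 'dccbcdabadadababdcba')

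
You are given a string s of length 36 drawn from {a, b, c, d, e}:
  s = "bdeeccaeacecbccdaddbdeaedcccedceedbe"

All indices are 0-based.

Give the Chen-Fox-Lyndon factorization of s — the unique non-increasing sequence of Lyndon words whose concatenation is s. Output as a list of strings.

["bdeecc", "ae", "acecbccdaddbdeaedcccedceedbe"]

emit factor 1: 'bdeecc' (i=0, period=6)
emit factor 2: 'ae' (i=6, period=2)
emit factor 3: 'acecbccdaddbdeaedcccedceedbe' (i=8, period=28)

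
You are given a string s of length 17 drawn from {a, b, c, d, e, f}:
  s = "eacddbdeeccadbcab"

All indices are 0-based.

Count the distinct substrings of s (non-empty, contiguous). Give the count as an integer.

139

rank | idx | suffix
   0 |  15 | ab
   1 |   1 | acddbdeeccadbcab
   2 |  11 | adbcab
   3 |  16 | b
   4 |  13 | bcab
   5 |   5 | bdeeccadbcab
   6 |  14 | cab
   7 |  10 | cadbcab
   8 |   9 | ccadbcab
   9 |   2 | cddbdeeccadbcab
  10 |  12 | dbcab
  11 |   4 | dbdeeccadbcab
  12 |   3 | ddbdeeccadbcab
  13 |   6 | deeccadbcab
  14 |   0 | eacddbdeeccadbcab
  15 |   8 | eccadbcab
  16 |   7 | eeccadbcab

SA = [15, 1, 11, 16, 13, 5, 14, 10, 9, 2, 12, 4, 3, 6, 0, 8, 7]
[i] adj suffixes → lcp
  [1] 15/1 → 1 ('a')
  [2] 1/11 → 1 ('a')
  [3] 11/16 → 0 ('')
  [4] 16/13 → 1 ('b')
  [5] 13/5 → 1 ('b')
  [6] 5/14 → 0 ('')
  [7] 14/10 → 2 ('ca')
  [8] 10/9 → 1 ('c')
  [9] 9/2 → 1 ('c')
  [10] 2/12 → 0 ('')
  [11] 12/4 → 2 ('db')
  [12] 4/3 → 1 ('d')
  [13] 3/6 → 1 ('d')
  [14] 6/0 → 0 ('')
  [15] 0/8 → 1 ('e')
  [16] 8/7 → 1 ('e')

n(n+1)/2 = 17·18/2 = 153
Σ LCP = 0 + 1 + 1 + 0 + 1 + 1 + 0 + 2 + 1 + 1 + 0 + 2 + 1 + 1 + 0 + 1 + 1 = 14
distinct = 153 − 14 = 139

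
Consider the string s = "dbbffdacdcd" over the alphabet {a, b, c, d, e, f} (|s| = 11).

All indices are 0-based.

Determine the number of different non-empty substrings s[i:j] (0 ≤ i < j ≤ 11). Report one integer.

59

sorted suffixes:
  #0 SA[0]=6  'acdcd'
  #1 SA[1]=1  'bbffdacdcd'
  #2 SA[2]=2  'bffdacdcd'
  #3 SA[3]=9  'cd'
  #4 SA[4]=7  'cdcd'
  #5 SA[5]=10  'd'
  #6 SA[6]=5  'dacdcd'
  #7 SA[7]=0  'dbbffdacdcd'
  #8 SA[8]=8  'dcd'
  #9 SA[9]=4  'fdacdcd'
  #10 SA[10]=3  'ffdacdcd'

SA = [6, 1, 2, 9, 7, 10, 5, 0, 8, 4, 3]
i: (SA[i-1],SA[i]) lcp shared
  1: (6,1) 0 ''
  2: (1,2) 1 'b'
  3: (2,9) 0 ''
  4: (9,7) 2 'cd'
  5: (7,10) 0 ''
  6: (10,5) 1 'd'
  7: (5,0) 1 'd'
  8: (0,8) 1 'd'
  9: (8,4) 0 ''
  10: (4,3) 1 'f'

n(n+1)/2 = 11·12/2 = 66
Σ LCP = 0 + 0 + 1 + 0 + 2 + 0 + 1 + 1 + 1 + 0 + 1 = 7
distinct = 66 − 7 = 59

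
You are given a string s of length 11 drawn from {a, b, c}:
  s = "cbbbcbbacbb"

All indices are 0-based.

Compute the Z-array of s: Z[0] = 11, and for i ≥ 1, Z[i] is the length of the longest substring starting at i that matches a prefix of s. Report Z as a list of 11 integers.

[11, 0, 0, 0, 3, 0, 0, 0, 3, 0, 0]

Z[0]=11
i=1: outside box; Z[1]=0
i=2: outside box; Z[2]=0
i=3: outside box; Z[3]=0
i=4: outside box; Z[4]=3 scan→box=[4,7)
i=5: min(r-i=2, Z[1]=0)=0; Z[5]=0
i=6: min(r-i=1, Z[2]=0)=0; Z[6]=0
i=7: outside box; Z[7]=0
i=8: outside box; Z[8]=3 scan→box=[8,11)
i=9: min(r-i=2, Z[1]=0)=0; Z[9]=0
i=10: min(r-i=1, Z[2]=0)=0; Z[10]=0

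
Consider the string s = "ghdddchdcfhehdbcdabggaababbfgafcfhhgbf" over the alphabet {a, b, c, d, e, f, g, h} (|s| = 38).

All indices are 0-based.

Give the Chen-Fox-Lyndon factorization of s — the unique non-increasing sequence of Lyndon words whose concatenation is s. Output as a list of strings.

emit factor 1: 'gh' (i=0, period=2)
emit factor 2: 'd' (i=2, period=1)
emit factor 3: 'd' (i=3, period=1)
emit factor 4: 'd' (i=4, period=1)
emit factor 5: 'chd' (i=5, period=3)
emit factor 6: 'cfhehd' (i=8, period=6)
emit factor 7: 'bcd' (i=14, period=3)
emit factor 8: 'abgg' (i=17, period=4)
emit factor 9: 'aababbfgafcfhhgbf' (i=21, period=17)

["gh", "d", "d", "d", "chd", "cfhehd", "bcd", "abgg", "aababbfgafcfhhgbf"]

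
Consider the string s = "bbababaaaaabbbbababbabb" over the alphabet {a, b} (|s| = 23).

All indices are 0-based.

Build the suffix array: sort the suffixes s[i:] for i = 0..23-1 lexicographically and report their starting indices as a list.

[6, 7, 8, 9, 4, 2, 15, 20, 17, 10, 22, 5, 3, 1, 14, 19, 16, 21, 0, 13, 18, 12, 11]

sorted suffixes:
  #0 SA[0]=6  'aaaaabbbbababbabb'
  #1 SA[1]=7  'aaaabbbbababbabb'
  #2 SA[2]=8  'aaabbbbababbabb'
  #3 SA[3]=9  'aabbbbababbabb'
  #4 SA[4]=4  'abaaaaabbbbababbabb'
  #5 SA[5]=2  'ababaaaaabbbbababbabb'
  #6 SA[6]=15  'ababbabb'
  #7 SA[7]=20  'abb'
  #8 SA[8]=17  'abbabb'
  #9 SA[9]=10  'abbbbababbabb'
  #10 SA[10]=22  'b'
  #11 SA[11]=5  'baaaaabbbbababbabb'
  #12 SA[12]=3  'babaaaaabbbbababbabb'
  #13 SA[13]=1  'bababaaaaabbbbababbabb'
  #14 SA[14]=14  'bababbabb'
  #15 SA[15]=19  'babb'
  #16 SA[16]=16  'babbabb'
  #17 SA[17]=21  'bb'
  #18 SA[18]=0  'bbababaaaaabbbbababbabb'
  #19 SA[19]=13  'bbababbabb'
  #20 SA[20]=18  'bbabb'
  #21 SA[21]=12  'bbbababbabb'
  #22 SA[22]=11  'bbbbababbabb'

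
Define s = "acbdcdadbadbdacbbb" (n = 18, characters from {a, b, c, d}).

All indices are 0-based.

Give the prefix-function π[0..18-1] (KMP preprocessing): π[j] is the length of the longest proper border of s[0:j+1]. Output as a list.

[0, 0, 0, 0, 0, 0, 1, 0, 0, 1, 0, 0, 0, 1, 2, 3, 0, 0]

π[0] = 0
j=1 s[j]='c': π[1]=0 (border '')
j=2 s[j]='b': π[2]=0 (border '')
j=3 s[j]='d': π[3]=0 (border '')
j=4 s[j]='c': π[4]=0 (border '')
j=5 s[j]='d': π[5]=0 (border '')
j=6 s[j]='a': π[6]=1 (border 'a')
j=7 s[j]='d': k: 1→0; π[7]=0 (border '')
j=8 s[j]='b': π[8]=0 (border '')
j=9 s[j]='a': π[9]=1 (border 'a')
j=10 s[j]='d': k: 1→0; π[10]=0 (border '')
j=11 s[j]='b': π[11]=0 (border '')
j=12 s[j]='d': π[12]=0 (border '')
j=13 s[j]='a': π[13]=1 (border 'a')
j=14 s[j]='c': π[14]=2 (border 'ac')
j=15 s[j]='b': π[15]=3 (border 'acb')
j=16 s[j]='b': k: 3→0; π[16]=0 (border '')
j=17 s[j]='b': π[17]=0 (border '')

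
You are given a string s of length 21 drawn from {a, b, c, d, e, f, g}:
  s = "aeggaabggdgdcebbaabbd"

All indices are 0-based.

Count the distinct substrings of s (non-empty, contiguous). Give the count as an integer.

210

rank | idx | suffix
   0 |  16 | aabbd
   1 |   4 | aabggdgdcebbaabbd
   2 |  17 | abbd
   3 |   5 | abggdgdcebbaabbd
   4 |   0 | aeggaabggdgdcebbaabbd
   5 |  15 | baabbd
   6 |  14 | bbaabbd
   7 |  18 | bbd
   8 |  19 | bd
   9 |   6 | bggdgdcebbaabbd
  10 |  12 | cebbaabbd
  11 |  20 | d
  12 |  11 | dcebbaabbd
  13 |   9 | dgdcebbaabbd
  14 |  13 | ebbaabbd
  15 |   1 | eggaabggdgdcebbaabbd
  16 |   3 | gaabggdgdcebbaabbd
  17 |  10 | gdcebbaabbd
  18 |   8 | gdgdcebbaabbd
  19 |   2 | ggaabggdgdcebbaabbd
  20 |   7 | ggdgdcebbaabbd

SA = [16, 4, 17, 5, 0, 15, 14, 18, 19, 6, 12, 20, 11, 9, 13, 1, 3, 10, 8, 2, 7]
i: (SA[i-1],SA[i]) lcp shared
  1: (16,4) 3 'aab'
  2: (4,17) 1 'a'
  3: (17,5) 2 'ab'
  4: (5,0) 1 'a'
  5: (0,15) 0 ''
  6: (15,14) 1 'b'
  7: (14,18) 2 'bb'
  8: (18,19) 1 'b'
  9: (19,6) 1 'b'
  10: (6,12) 0 ''
  11: (12,20) 0 ''
  12: (20,11) 1 'd'
  13: (11,9) 1 'd'
  14: (9,13) 0 ''
  15: (13,1) 1 'e'
  16: (1,3) 0 ''
  17: (3,10) 1 'g'
  18: (10,8) 2 'gd'
  19: (8,2) 1 'g'
  20: (2,7) 2 'gg'

n(n+1)/2 = 21·22/2 = 231
Σ LCP = 0 + 3 + 1 + 2 + 1 + 0 + 1 + 2 + 1 + 1 + 0 + 0 + 1 + 1 + 0 + 1 + 0 + 1 + 2 + 1 + 2 = 21
distinct = 231 − 21 = 210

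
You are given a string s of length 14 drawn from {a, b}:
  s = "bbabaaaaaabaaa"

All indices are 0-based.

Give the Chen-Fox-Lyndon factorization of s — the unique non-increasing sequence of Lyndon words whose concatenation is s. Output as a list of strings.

emit factor 1: 'b' (i=0, period=1)
emit factor 2: 'b' (i=1, period=1)
emit factor 3: 'ab' (i=2, period=2)
emit factor 4: 'aaaaaab' (i=4, period=7)
emit factor 5: 'a' (i=11, period=1)
emit factor 6: 'a' (i=12, period=1)
emit factor 7: 'a' (i=13, period=1)

["b", "b", "ab", "aaaaaab", "a", "a", "a"]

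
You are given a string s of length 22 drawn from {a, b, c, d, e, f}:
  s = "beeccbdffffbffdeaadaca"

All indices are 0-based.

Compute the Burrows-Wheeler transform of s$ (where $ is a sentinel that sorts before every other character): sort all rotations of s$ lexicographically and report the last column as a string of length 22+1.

rank  rotation                 last
    0  $beeccbdffffbffdeaadaca  a
    1  a$beeccbdffffbffdeaadac  c
    2  aadaca$beeccbdffffbffde  e
    3  aca$beeccbdffffbffdeaad  d
    4  adaca$beeccbdffffbffdea  a
    5  bdffffbffdeaadaca$beecc  c
    6  beeccbdffffbffdeaadaca$  $
    7  bffdeaadaca$beeccbdffff  f
    8  ca$beeccbdffffbffdeaada  a
    9  cbdffffbffdeaadaca$beec  c
   10  ccbdffffbffdeaadaca$bee  e
   11  daca$beeccbdffffbffdeaa  a
   12  deaadaca$beeccbdffffbff  f
   13  dffffbffdeaadaca$beeccb  b
   14  eaadaca$beeccbdffffbffd  d
   15  eccbdffffbffdeaadaca$be  e
   16  eeccbdffffbffdeaadaca$b  b
   17  fbffdeaadaca$beeccbdfff  f
   18  fdeaadaca$beeccbdffffbf  f
   19  ffbffdeaadaca$beeccbdff  f
   20  ffdeaadaca$beeccbdffffb  b
   21  fffbffdeaadaca$beeccbdf  f
   22  ffffbffdeaadaca$beeccbd  d

acedac$faceafbdebfffbfd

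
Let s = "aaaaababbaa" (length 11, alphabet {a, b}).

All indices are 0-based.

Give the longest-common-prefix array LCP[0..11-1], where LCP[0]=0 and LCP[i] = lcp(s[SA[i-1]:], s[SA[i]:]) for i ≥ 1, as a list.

[0, 1, 2, 4, 3, 2, 1, 2, 0, 2, 1]

sorted suffixes:
  #0 SA[0]=10  'a'
  #1 SA[1]=9  'aa'
  #2 SA[2]=0  'aaaaababbaa'
  #3 SA[3]=1  'aaaababbaa'
  #4 SA[4]=2  'aaababbaa'
  #5 SA[5]=3  'aababbaa'
  #6 SA[6]=4  'ababbaa'
  #7 SA[7]=6  'abbaa'
  #8 SA[8]=8  'baa'
  #9 SA[9]=5  'babbaa'
  #10 SA[10]=7  'bbaa'

SA = [10, 9, 0, 1, 2, 3, 4, 6, 8, 5, 7]
i: (SA[i-1],SA[i]) lcp shared
  1: (10,9) 1 'a'
  2: (9,0) 2 'aa'
  3: (0,1) 4 'aaaa'
  4: (1,2) 3 'aaa'
  5: (2,3) 2 'aa'
  6: (3,4) 1 'a'
  7: (4,6) 2 'ab'
  8: (6,8) 0 ''
  9: (8,5) 2 'ba'
  10: (5,7) 1 'b'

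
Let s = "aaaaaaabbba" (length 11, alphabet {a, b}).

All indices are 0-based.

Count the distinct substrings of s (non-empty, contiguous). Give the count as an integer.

rank→(start, suffix):
  0 → (10, 'a')
  1 → (0, 'aaaaaaabbba')
  2 → (1, 'aaaaaabbba')
  3 → (2, 'aaaaabbba')
  4 → (3, 'aaaabbba')
  5 → (4, 'aaabbba')
  6 → (5, 'aabbba')
  7 → (6, 'abbba')
  8 → (9, 'ba')
  9 → (8, 'bba')
  10 → (7, 'bbba')

SA = [10, 0, 1, 2, 3, 4, 5, 6, 9, 8, 7]
i: (SA[i-1],SA[i]) lcp shared
  1: (10,0) 1 'a'
  2: (0,1) 6 'aaaaaa'
  3: (1,2) 5 'aaaaa'
  4: (2,3) 4 'aaaa'
  5: (3,4) 3 'aaa'
  6: (4,5) 2 'aa'
  7: (5,6) 1 'a'
  8: (6,9) 0 ''
  9: (9,8) 1 'b'
  10: (8,7) 2 'bb'

n(n+1)/2 = 11·12/2 = 66
Σ LCP = 0 + 1 + 6 + 5 + 4 + 3 + 2 + 1 + 0 + 1 + 2 = 25
distinct = 66 − 25 = 41

41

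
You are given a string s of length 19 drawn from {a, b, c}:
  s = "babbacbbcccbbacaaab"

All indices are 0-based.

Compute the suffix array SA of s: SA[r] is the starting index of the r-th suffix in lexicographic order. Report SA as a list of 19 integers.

sorted suffixes:
  #0 SA[0]=15  'aaab'
  #1 SA[1]=16  'aab'
  #2 SA[2]=17  'ab'
  #3 SA[3]=1  'abbacbbcccbbacaaab'
  #4 SA[4]=13  'acaaab'
  #5 SA[5]=4  'acbbcccbbacaaab'
  #6 SA[6]=18  'b'
  #7 SA[7]=0  'babbacbbcccbbacaaab'
  #8 SA[8]=12  'bacaaab'
  #9 SA[9]=3  'bacbbcccbbacaaab'
  #10 SA[10]=11  'bbacaaab'
  #11 SA[11]=2  'bbacbbcccbbacaaab'
  #12 SA[12]=6  'bbcccbbacaaab'
  #13 SA[13]=7  'bcccbbacaaab'
  #14 SA[14]=14  'caaab'
  #15 SA[15]=10  'cbbacaaab'
  #16 SA[16]=5  'cbbcccbbacaaab'
  #17 SA[17]=9  'ccbbacaaab'
  #18 SA[18]=8  'cccbbacaaab'

[15, 16, 17, 1, 13, 4, 18, 0, 12, 3, 11, 2, 6, 7, 14, 10, 5, 9, 8]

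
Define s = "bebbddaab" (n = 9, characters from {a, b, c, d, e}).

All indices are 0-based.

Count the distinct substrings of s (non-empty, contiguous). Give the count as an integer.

sorted suffixes:
  #0 SA[0]=6  'aab'
  #1 SA[1]=7  'ab'
  #2 SA[2]=8  'b'
  #3 SA[3]=2  'bbddaab'
  #4 SA[4]=3  'bddaab'
  #5 SA[5]=0  'bebbddaab'
  #6 SA[6]=5  'daab'
  #7 SA[7]=4  'ddaab'
  #8 SA[8]=1  'ebbddaab'

SA = [6, 7, 8, 2, 3, 0, 5, 4, 1]
[i] adj suffixes → lcp
  [1] 6/7 → 1 ('a')
  [2] 7/8 → 0 ('')
  [3] 8/2 → 1 ('b')
  [4] 2/3 → 1 ('b')
  [5] 3/0 → 1 ('b')
  [6] 0/5 → 0 ('')
  [7] 5/4 → 1 ('d')
  [8] 4/1 → 0 ('')

n(n+1)/2 = 9·10/2 = 45
Σ LCP = 0 + 1 + 0 + 1 + 1 + 1 + 0 + 1 + 0 = 5
distinct = 45 − 5 = 40

40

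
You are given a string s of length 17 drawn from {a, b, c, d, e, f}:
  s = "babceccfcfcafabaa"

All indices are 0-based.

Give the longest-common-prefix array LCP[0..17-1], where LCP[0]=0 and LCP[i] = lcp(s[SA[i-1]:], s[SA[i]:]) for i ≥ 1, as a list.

sorted suffixes:
  #0 SA[0]=16  'a'
  #1 SA[1]=15  'aa'
  #2 SA[2]=13  'abaa'
  #3 SA[3]=1  'abceccfcfcafabaa'
  #4 SA[4]=11  'afabaa'
  #5 SA[5]=14  'baa'
  #6 SA[6]=0  'babceccfcfcafabaa'
  #7 SA[7]=2  'bceccfcfcafabaa'
  #8 SA[8]=10  'cafabaa'
  #9 SA[9]=5  'ccfcfcafabaa'
  #10 SA[10]=3  'ceccfcfcafabaa'
  #11 SA[11]=8  'cfcafabaa'
  #12 SA[12]=6  'cfcfcafabaa'
  #13 SA[13]=4  'eccfcfcafabaa'
  #14 SA[14]=12  'fabaa'
  #15 SA[15]=9  'fcafabaa'
  #16 SA[16]=7  'fcfcafabaa'

SA = [16, 15, 13, 1, 11, 14, 0, 2, 10, 5, 3, 8, 6, 4, 12, 9, 7]
[i] adj suffixes → lcp
  [1] 16/15 → 1 ('a')
  [2] 15/13 → 1 ('a')
  [3] 13/1 → 2 ('ab')
  [4] 1/11 → 1 ('a')
  [5] 11/14 → 0 ('')
  [6] 14/0 → 2 ('ba')
  [7] 0/2 → 1 ('b')
  [8] 2/10 → 0 ('')
  [9] 10/5 → 1 ('c')
  [10] 5/3 → 1 ('c')
  [11] 3/8 → 1 ('c')
  [12] 8/6 → 3 ('cfc')
  [13] 6/4 → 0 ('')
  [14] 4/12 → 0 ('')
  [15] 12/9 → 1 ('f')
  [16] 9/7 → 2 ('fc')

[0, 1, 1, 2, 1, 0, 2, 1, 0, 1, 1, 1, 3, 0, 0, 1, 2]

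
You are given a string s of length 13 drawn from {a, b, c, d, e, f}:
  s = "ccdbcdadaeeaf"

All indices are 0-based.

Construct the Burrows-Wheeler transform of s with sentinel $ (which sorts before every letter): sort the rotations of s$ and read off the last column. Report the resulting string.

fdded$bccaceaa

rank  rotation        last
    0  $ccdbcdadaeeaf  f
    1  adaeeaf$ccdbcd  d
    2  aeeaf$ccdbcdad  d
    3  af$ccdbcdadaee  e
    4  bcdadaeeaf$ccd  d
    5  ccdbcdadaeeaf$  $
    6  cdadaeeaf$ccdb  b
    7  cdbcdadaeeaf$c  c
    8  dadaeeaf$ccdbc  c
    9  daeeaf$ccdbcda  a
   10  dbcdadaeeaf$cc  c
   11  eaf$ccdbcdadae  e
   12  eeaf$ccdbcdada  a
   13  f$ccdbcdadaeea  a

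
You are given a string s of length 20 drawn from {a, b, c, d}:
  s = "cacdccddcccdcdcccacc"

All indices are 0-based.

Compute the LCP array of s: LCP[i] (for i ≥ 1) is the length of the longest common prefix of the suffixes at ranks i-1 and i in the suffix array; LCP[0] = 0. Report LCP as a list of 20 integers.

[0, 2, 0, 1, 3, 1, 2, 2, 3, 2, 3, 1, 4, 3, 2, 0, 4, 3, 2, 1]

rank | idx | suffix
   0 |  17 | acc
   1 |   1 | acdccddcccdcdcccacc
   2 |  19 | c
   3 |  16 | cacc
   4 |   0 | cacdccddcccdcdcccacc
   5 |  18 | cc
   6 |  15 | ccacc
   7 |  14 | cccacc
   8 |   8 | cccdcdcccacc
   9 |   9 | ccdcdcccacc
  10 |   4 | ccddcccdcdcccacc
  11 |  12 | cdcccacc
  12 |   2 | cdccddcccdcdcccacc
  13 |  10 | cdcdcccacc
  14 |   5 | cddcccdcdcccacc
  15 |  13 | dcccacc
  16 |   7 | dcccdcdcccacc
  17 |   3 | dccddcccdcdcccacc
  18 |  11 | dcdcccacc
  19 |   6 | ddcccdcdcccacc

SA = [17, 1, 19, 16, 0, 18, 15, 14, 8, 9, 4, 12, 2, 10, 5, 13, 7, 3, 11, 6]
[i] adj suffixes → lcp
  [1] 17/1 → 2 ('ac')
  [2] 1/19 → 0 ('')
  [3] 19/16 → 1 ('c')
  [4] 16/0 → 3 ('cac')
  [5] 0/18 → 1 ('c')
  [6] 18/15 → 2 ('cc')
  [7] 15/14 → 2 ('cc')
  [8] 14/8 → 3 ('ccc')
  [9] 8/9 → 2 ('cc')
  [10] 9/4 → 3 ('ccd')
  [11] 4/12 → 1 ('c')
  [12] 12/2 → 4 ('cdcc')
  [13] 2/10 → 3 ('cdc')
  [14] 10/5 → 2 ('cd')
  [15] 5/13 → 0 ('')
  [16] 13/7 → 4 ('dccc')
  [17] 7/3 → 3 ('dcc')
  [18] 3/11 → 2 ('dc')
  [19] 11/6 → 1 ('d')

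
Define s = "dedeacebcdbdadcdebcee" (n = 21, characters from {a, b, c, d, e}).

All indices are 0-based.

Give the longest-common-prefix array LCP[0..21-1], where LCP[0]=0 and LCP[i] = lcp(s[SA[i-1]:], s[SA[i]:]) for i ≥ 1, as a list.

[0, 1, 0, 2, 1, 0, 2, 1, 2, 0, 1, 1, 1, 2, 2, 0, 1, 1, 3, 1, 1]

rank→(start, suffix):
  0 → (4, 'acebcdbdadcdebcee')
  1 → (12, 'adcdebcee')
  2 → (7, 'bcdbdadcdebcee')
  3 → (17, 'bcee')
  4 → (10, 'bdadcdebcee')
  5 → (8, 'cdbdadcdebcee')
  6 → (14, 'cdebcee')
  7 → (5, 'cebcdbdadcdebcee')
  8 → (18, 'cee')
  9 → (11, 'dadcdebcee')
  10 → (9, 'dbdadcdebcee')
  11 → (13, 'dcdebcee')
  12 → (2, 'deacebcdbdadcdebcee')
  13 → (15, 'debcee')
  14 → (0, 'dedeacebcdbdadcdebcee')
  15 → (20, 'e')
  16 → (3, 'eacebcdbdadcdebcee')
  17 → (6, 'ebcdbdadcdebcee')
  18 → (16, 'ebcee')
  19 → (1, 'edeacebcdbdadcdebcee')
  20 → (19, 'ee')

SA = [4, 12, 7, 17, 10, 8, 14, 5, 18, 11, 9, 13, 2, 15, 0, 20, 3, 6, 16, 1, 19]
[i] adj suffixes → lcp
  [1] 4/12 → 1 ('a')
  [2] 12/7 → 0 ('')
  [3] 7/17 → 2 ('bc')
  [4] 17/10 → 1 ('b')
  [5] 10/8 → 0 ('')
  [6] 8/14 → 2 ('cd')
  [7] 14/5 → 1 ('c')
  [8] 5/18 → 2 ('ce')
  [9] 18/11 → 0 ('')
  [10] 11/9 → 1 ('d')
  [11] 9/13 → 1 ('d')
  [12] 13/2 → 1 ('d')
  [13] 2/15 → 2 ('de')
  [14] 15/0 → 2 ('de')
  [15] 0/20 → 0 ('')
  [16] 20/3 → 1 ('e')
  [17] 3/6 → 1 ('e')
  [18] 6/16 → 3 ('ebc')
  [19] 16/1 → 1 ('e')
  [20] 1/19 → 1 ('e')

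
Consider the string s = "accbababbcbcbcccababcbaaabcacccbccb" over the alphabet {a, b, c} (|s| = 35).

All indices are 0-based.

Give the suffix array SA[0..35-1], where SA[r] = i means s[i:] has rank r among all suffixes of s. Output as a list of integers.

sorted suffixes:
  #0 SA[0]=22  'aaabcacccbccb'
  #1 SA[1]=23  'aabcacccbccb'
  #2 SA[2]=4  'ababbcbcbcccababcbaaabcacccbccb'
  #3 SA[3]=16  'ababcbaaabcacccbccb'
  #4 SA[4]=6  'abbcbcbcccababcbaaabcacccbccb'
  #5 SA[5]=24  'abcacccbccb'
  #6 SA[6]=18  'abcbaaabcacccbccb'
  #7 SA[7]=0  'accbababbcbcbcccababcbaaabcacccbccb'
  #8 SA[8]=27  'acccbccb'
  #9 SA[9]=34  'b'
  #10 SA[10]=21  'baaabcacccbccb'
  #11 SA[11]=3  'bababbcbcbcccababcbaaabcacccbccb'
  #12 SA[12]=5  'babbcbcbcccababcbaaabcacccbccb'
  #13 SA[13]=17  'babcbaaabcacccbccb'
  #14 SA[14]=7  'bbcbcbcccababcbaaabcacccbccb'
  #15 SA[15]=25  'bcacccbccb'
  #16 SA[16]=19  'bcbaaabcacccbccb'
  #17 SA[17]=8  'bcbcbcccababcbaaabcacccbccb'
  #18 SA[18]=10  'bcbcccababcbaaabcacccbccb'
  #19 SA[19]=31  'bccb'
  #20 SA[20]=12  'bcccababcbaaabcacccbccb'
  #21 SA[21]=15  'cababcbaaabcacccbccb'
  #22 SA[22]=26  'cacccbccb'
  #23 SA[23]=33  'cb'
  #24 SA[24]=20  'cbaaabcacccbccb'
  #25 SA[25]=2  'cbababbcbcbcccababcbaaabcacccbccb'
  #26 SA[26]=9  'cbcbcccababcbaaabcacccbccb'
  #27 SA[27]=30  'cbccb'
  #28 SA[28]=11  'cbcccababcbaaabcacccbccb'
  #29 SA[29]=14  'ccababcbaaabcacccbccb'
  #30 SA[30]=32  'ccb'
  #31 SA[31]=1  'ccbababbcbcbcccababcbaaabcacccbccb'
  #32 SA[32]=29  'ccbccb'
  #33 SA[33]=13  'cccababcbaaabcacccbccb'
  #34 SA[34]=28  'cccbccb'

[22, 23, 4, 16, 6, 24, 18, 0, 27, 34, 21, 3, 5, 17, 7, 25, 19, 8, 10, 31, 12, 15, 26, 33, 20, 2, 9, 30, 11, 14, 32, 1, 29, 13, 28]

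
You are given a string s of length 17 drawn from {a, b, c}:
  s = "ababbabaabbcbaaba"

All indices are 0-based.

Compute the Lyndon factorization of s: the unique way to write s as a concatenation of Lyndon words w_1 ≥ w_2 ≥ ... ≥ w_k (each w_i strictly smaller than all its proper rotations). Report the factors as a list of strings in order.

emit factor 1: 'ababb' (i=0, period=5)
emit factor 2: 'ab' (i=5, period=2)
emit factor 3: 'aabbcb' (i=7, period=6)
emit factor 4: 'aab' (i=13, period=3)
emit factor 5: 'a' (i=16, period=1)

["ababb", "ab", "aabbcb", "aab", "a"]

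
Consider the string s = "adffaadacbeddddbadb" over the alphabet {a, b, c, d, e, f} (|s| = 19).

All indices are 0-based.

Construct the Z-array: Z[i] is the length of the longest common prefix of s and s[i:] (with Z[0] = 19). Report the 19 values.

Z[0]=19
i=1: outside box; Z[1]=0
i=2: outside box; Z[2]=0
i=3: outside box; Z[3]=0
i=4: outside box; Z[4]=1 grow→box=[4,5)
i=5: outside box; Z[5]=2 grow→box=[5,7)
i=6: min(r-i=1, Z[1]=0)=0; Z[6]=0
i=7: outside box; Z[7]=1 grow→box=[7,8)
i=8: outside box; Z[8]=0
i=9: outside box; Z[9]=0
i=10: outside box; Z[10]=0
i=11: outside box; Z[11]=0
i=12: outside box; Z[12]=0
i=13: outside box; Z[13]=0
i=14: outside box; Z[14]=0
i=15: outside box; Z[15]=0
i=16: outside box; Z[16]=2 grow→box=[16,18)
i=17: min(r-i=1, Z[1]=0)=0; Z[17]=0
i=18: outside box; Z[18]=0

[19, 0, 0, 0, 1, 2, 0, 1, 0, 0, 0, 0, 0, 0, 0, 0, 2, 0, 0]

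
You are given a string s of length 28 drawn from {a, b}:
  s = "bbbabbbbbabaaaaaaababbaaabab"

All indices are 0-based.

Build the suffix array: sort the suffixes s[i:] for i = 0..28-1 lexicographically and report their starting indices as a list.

[11, 12, 13, 14, 22, 15, 23, 16, 26, 9, 24, 17, 19, 3, 27, 10, 21, 25, 8, 18, 2, 20, 7, 1, 6, 0, 5, 4]

sorted suffixes:
  #0 SA[0]=11  'aaaaaaababbaaabab'
  #1 SA[1]=12  'aaaaaababbaaabab'
  #2 SA[2]=13  'aaaaababbaaabab'
  #3 SA[3]=14  'aaaababbaaabab'
  #4 SA[4]=22  'aaabab'
  #5 SA[5]=15  'aaababbaaabab'
  #6 SA[6]=23  'aabab'
  #7 SA[7]=16  'aababbaaabab'
  #8 SA[8]=26  'ab'
  #9 SA[9]=9  'abaaaaaaababbaaabab'
  #10 SA[10]=24  'abab'
  #11 SA[11]=17  'ababbaaabab'
  #12 SA[12]=19  'abbaaabab'
  #13 SA[13]=3  'abbbbbabaaaaaaababbaaabab'
  #14 SA[14]=27  'b'
  #15 SA[15]=10  'baaaaaaababbaaabab'
  #16 SA[16]=21  'baaabab'
  #17 SA[17]=25  'bab'
  #18 SA[18]=8  'babaaaaaaababbaaabab'
  #19 SA[19]=18  'babbaaabab'
  #20 SA[20]=2  'babbbbbabaaaaaaababbaaabab'
  #21 SA[21]=20  'bbaaabab'
  #22 SA[22]=7  'bbabaaaaaaababbaaabab'
  #23 SA[23]=1  'bbabbbbbabaaaaaaababbaaabab'
  #24 SA[24]=6  'bbbabaaaaaaababbaaabab'
  #25 SA[25]=0  'bbbabbbbbabaaaaaaababbaaabab'
  #26 SA[26]=5  'bbbbabaaaaaaababbaaabab'
  #27 SA[27]=4  'bbbbbabaaaaaaababbaaabab'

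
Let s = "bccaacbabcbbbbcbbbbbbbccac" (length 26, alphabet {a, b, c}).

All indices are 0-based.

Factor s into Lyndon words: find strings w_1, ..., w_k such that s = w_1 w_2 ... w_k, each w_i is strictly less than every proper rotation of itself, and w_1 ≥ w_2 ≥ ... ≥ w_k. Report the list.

emit factor 1: 'bcc' (i=0, period=3)
emit factor 2: 'aacbabcbbbbcbbbbbbbccac' (i=3, period=23)

["bcc", "aacbabcbbbbcbbbbbbbccac"]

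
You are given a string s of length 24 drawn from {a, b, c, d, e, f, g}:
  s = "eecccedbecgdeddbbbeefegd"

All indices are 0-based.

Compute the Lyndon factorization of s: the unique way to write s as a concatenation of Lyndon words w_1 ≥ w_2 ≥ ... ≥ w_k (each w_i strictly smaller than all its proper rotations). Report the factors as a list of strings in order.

["e", "e", "ccced", "becgdedd", "bbbeefegd"]

emit factor 1: 'e' (i=0, period=1)
emit factor 2: 'e' (i=1, period=1)
emit factor 3: 'ccced' (i=2, period=5)
emit factor 4: 'becgdedd' (i=7, period=8)
emit factor 5: 'bbbeefegd' (i=15, period=9)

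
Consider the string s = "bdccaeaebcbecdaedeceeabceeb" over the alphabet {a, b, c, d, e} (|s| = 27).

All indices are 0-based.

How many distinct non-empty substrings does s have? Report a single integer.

347

rank→(start, suffix):
  0 → (21, 'abceeb')
  1 → (4, 'aeaebcbecdaedeceeabceeb')
  2 → (6, 'aebcbecdaedeceeabceeb')
  3 → (14, 'aedeceeabceeb')
  4 → (26, 'b')
  5 → (8, 'bcbecdaedeceeabceeb')
  6 → (22, 'bceeb')
  7 → (0, 'bdccaeaebcbecdaedeceeabceeb')
  8 → (10, 'becdaedeceeabceeb')
  9 → (3, 'caeaebcbecdaedeceeabceeb')
  10 → (9, 'cbecdaedeceeabceeb')
  11 → (2, 'ccaeaebcbecdaedeceeabceeb')
  12 → (12, 'cdaedeceeabceeb')
  13 → (18, 'ceeabceeb')
  14 → (23, 'ceeb')
  15 → (13, 'daedeceeabceeb')
  16 → (1, 'dccaeaebcbecdaedeceeabceeb')
  17 → (16, 'deceeabceeb')
  18 → (20, 'eabceeb')
  19 → (5, 'eaebcbecdaedeceeabceeb')
  20 → (25, 'eb')
  21 → (7, 'ebcbecdaedeceeabceeb')
  22 → (11, 'ecdaedeceeabceeb')
  23 → (17, 'eceeabceeb')
  24 → (15, 'edeceeabceeb')
  25 → (19, 'eeabceeb')
  26 → (24, 'eeb')

SA = [21, 4, 6, 14, 26, 8, 22, 0, 10, 3, 9, 2, 12, 18, 23, 13, 1, 16, 20, 5, 25, 7, 11, 17, 15, 19, 24]
i: (SA[i-1],SA[i]) lcp shared
  1: (21,4) 1 'a'
  2: (4,6) 2 'ae'
  3: (6,14) 2 'ae'
  4: (14,26) 0 ''
  5: (26,8) 1 'b'
  6: (8,22) 2 'bc'
  7: (22,0) 1 'b'
  8: (0,10) 1 'b'
  9: (10,3) 0 ''
  10: (3,9) 1 'c'
  11: (9,2) 1 'c'
  12: (2,12) 1 'c'
  13: (12,18) 1 'c'
  14: (18,23) 3 'cee'
  15: (23,13) 0 ''
  16: (13,1) 1 'd'
  17: (1,16) 1 'd'
  18: (16,20) 0 ''
  19: (20,5) 2 'ea'
  20: (5,25) 1 'e'
  21: (25,7) 2 'eb'
  22: (7,11) 1 'e'
  23: (11,17) 2 'ec'
  24: (17,15) 1 'e'
  25: (15,19) 1 'e'
  26: (19,24) 2 'ee'

n(n+1)/2 = 27·28/2 = 378
Σ LCP = 0 + 1 + 2 + 2 + 0 + 1 + 2 + 1 + 1 + 0 + 1 + 1 + 1 + 1 + 3 + 0 + 1 + 1 + 0 + 2 + 1 + 2 + 1 + 2 + 1 + 1 + 2 = 31
distinct = 378 − 31 = 347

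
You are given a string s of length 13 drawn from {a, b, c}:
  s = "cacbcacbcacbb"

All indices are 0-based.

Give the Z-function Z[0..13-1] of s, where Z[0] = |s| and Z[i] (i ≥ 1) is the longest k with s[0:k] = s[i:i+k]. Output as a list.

Z[0]=13
i=1: fresh scan; Z[1]=0
i=2: fresh scan; Z[2]=1 grow→box=[2,3)
i=3: fresh scan; Z[3]=0
i=4: fresh scan; Z[4]=8 grow→box=[4,12)
i=5: min(r-i=7, Z[1]=0)=0; Z[5]=0
i=6: min(r-i=6, Z[2]=1)=1; Z[6]=1
i=7: min(r-i=5, Z[3]=0)=0; Z[7]=0
i=8: min(r-i=4, Z[4]=8)=4; Z[8]=4
i=9: min(r-i=3, Z[5]=0)=0; Z[9]=0
i=10: min(r-i=2, Z[6]=1)=1; Z[10]=1
i=11: min(r-i=1, Z[7]=0)=0; Z[11]=0
i=12: fresh scan; Z[12]=0

[13, 0, 1, 0, 8, 0, 1, 0, 4, 0, 1, 0, 0]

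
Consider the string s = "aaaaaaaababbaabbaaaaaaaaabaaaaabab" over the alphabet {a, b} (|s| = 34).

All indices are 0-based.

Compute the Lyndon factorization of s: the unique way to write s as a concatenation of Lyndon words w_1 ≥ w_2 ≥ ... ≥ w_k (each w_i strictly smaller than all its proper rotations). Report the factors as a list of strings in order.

["aaaaaaaababbaabb", "aaaaaaaaabaaaaabab"]

emit factor 1: 'aaaaaaaababbaabb' (i=0, period=16)
emit factor 2: 'aaaaaaaaabaaaaabab' (i=16, period=18)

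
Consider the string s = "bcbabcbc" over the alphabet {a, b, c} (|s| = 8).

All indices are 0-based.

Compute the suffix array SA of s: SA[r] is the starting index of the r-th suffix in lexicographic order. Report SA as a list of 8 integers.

[3, 2, 6, 0, 4, 7, 1, 5]

rank→(start, suffix):
  0 → (3, 'abcbc')
  1 → (2, 'babcbc')
  2 → (6, 'bc')
  3 → (0, 'bcbabcbc')
  4 → (4, 'bcbc')
  5 → (7, 'c')
  6 → (1, 'cbabcbc')
  7 → (5, 'cbc')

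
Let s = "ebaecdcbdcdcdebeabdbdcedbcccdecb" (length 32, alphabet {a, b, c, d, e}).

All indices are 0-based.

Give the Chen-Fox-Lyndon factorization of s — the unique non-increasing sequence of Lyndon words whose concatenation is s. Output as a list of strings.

emit factor 1: 'e' (i=0, period=1)
emit factor 2: 'b' (i=1, period=1)
emit factor 3: 'aecdcbdcdcdebe' (i=2, period=14)
emit factor 4: 'abdbdcedbcccdecb' (i=16, period=16)

["e", "b", "aecdcbdcdcdebe", "abdbdcedbcccdecb"]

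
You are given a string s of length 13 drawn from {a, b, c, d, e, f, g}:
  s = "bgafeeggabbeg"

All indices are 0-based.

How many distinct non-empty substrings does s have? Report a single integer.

rank→(start, suffix):
  0 → (8, 'abbeg')
  1 → (2, 'afeeggabbeg')
  2 → (9, 'bbeg')
  3 → (10, 'beg')
  4 → (0, 'bgafeeggabbeg')
  5 → (4, 'eeggabbeg')
  6 → (11, 'eg')
  7 → (5, 'eggabbeg')
  8 → (3, 'feeggabbeg')
  9 → (12, 'g')
  10 → (7, 'gabbeg')
  11 → (1, 'gafeeggabbeg')
  12 → (6, 'ggabbeg')

SA = [8, 2, 9, 10, 0, 4, 11, 5, 3, 12, 7, 1, 6]
i: (SA[i-1],SA[i]) lcp shared
  1: (8,2) 1 'a'
  2: (2,9) 0 ''
  3: (9,10) 1 'b'
  4: (10,0) 1 'b'
  5: (0,4) 0 ''
  6: (4,11) 1 'e'
  7: (11,5) 2 'eg'
  8: (5,3) 0 ''
  9: (3,12) 0 ''
  10: (12,7) 1 'g'
  11: (7,1) 2 'ga'
  12: (1,6) 1 'g'

n(n+1)/2 = 13·14/2 = 91
Σ LCP = 0 + 1 + 0 + 1 + 1 + 0 + 1 + 2 + 0 + 0 + 1 + 2 + 1 = 10
distinct = 91 − 10 = 81

81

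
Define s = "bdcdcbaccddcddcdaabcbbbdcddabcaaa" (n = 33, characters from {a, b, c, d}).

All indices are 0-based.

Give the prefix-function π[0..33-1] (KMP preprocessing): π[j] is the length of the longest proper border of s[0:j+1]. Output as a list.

[0, 0, 0, 0, 0, 1, 0, 0, 0, 0, 0, 0, 0, 0, 0, 0, 0, 0, 1, 0, 1, 1, 1, 2, 3, 4, 0, 0, 1, 0, 0, 0, 0]

π[0] = 0
j=1 s[j]='d': π[1]=0 (border '')
j=2 s[j]='c': π[2]=0 (border '')
j=3 s[j]='d': π[3]=0 (border '')
j=4 s[j]='c': π[4]=0 (border '')
j=5 s[j]='b': π[5]=1 (border 'b')
j=6 s[j]='a': k: 1→0; π[6]=0 (border '')
j=7 s[j]='c': π[7]=0 (border '')
j=8 s[j]='c': π[8]=0 (border '')
j=9 s[j]='d': π[9]=0 (border '')
j=10 s[j]='d': π[10]=0 (border '')
j=11 s[j]='c': π[11]=0 (border '')
j=12 s[j]='d': π[12]=0 (border '')
j=13 s[j]='d': π[13]=0 (border '')
j=14 s[j]='c': π[14]=0 (border '')
j=15 s[j]='d': π[15]=0 (border '')
j=16 s[j]='a': π[16]=0 (border '')
j=17 s[j]='a': π[17]=0 (border '')
j=18 s[j]='b': π[18]=1 (border 'b')
j=19 s[j]='c': k: 1→0; π[19]=0 (border '')
j=20 s[j]='b': π[20]=1 (border 'b')
j=21 s[j]='b': k: 1→0; π[21]=1 (border 'b')
j=22 s[j]='b': k: 1→0; π[22]=1 (border 'b')
j=23 s[j]='d': π[23]=2 (border 'bd')
j=24 s[j]='c': π[24]=3 (border 'bdc')
j=25 s[j]='d': π[25]=4 (border 'bdcd')
j=26 s[j]='d': k: 4→0; π[26]=0 (border '')
j=27 s[j]='a': π[27]=0 (border '')
j=28 s[j]='b': π[28]=1 (border 'b')
j=29 s[j]='c': k: 1→0; π[29]=0 (border '')
j=30 s[j]='a': π[30]=0 (border '')
j=31 s[j]='a': π[31]=0 (border '')
j=32 s[j]='a': π[32]=0 (border '')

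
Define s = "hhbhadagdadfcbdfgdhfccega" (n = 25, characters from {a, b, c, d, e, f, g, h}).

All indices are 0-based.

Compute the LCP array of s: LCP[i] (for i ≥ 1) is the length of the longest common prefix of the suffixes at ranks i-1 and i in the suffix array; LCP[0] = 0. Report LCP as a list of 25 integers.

[0, 1, 2, 1, 0, 1, 0, 1, 1, 0, 2, 1, 2, 1, 0, 0, 2, 1, 0, 1, 2, 0, 1, 1, 1]

rank | idx | suffix
   0 |  24 | a
   1 |   4 | adagdadfcbdfgdhfccega
   2 |   9 | adfcbdfgdhfccega
   3 |   6 | agdadfcbdfgdhfccega
   4 |  13 | bdfgdhfccega
   5 |   2 | bhadagdadfcbdfgdhfccega
   6 |  12 | cbdfgdhfccega
   7 |  20 | ccega
   8 |  21 | cega
   9 |   8 | dadfcbdfgdhfccega
  10 |   5 | dagdadfcbdfgdhfccega
  11 |  10 | dfcbdfgdhfccega
  12 |  14 | dfgdhfccega
  13 |  17 | dhfccega
  14 |  22 | ega
  15 |  11 | fcbdfgdhfccega
  16 |  19 | fccega
  17 |  15 | fgdhfccega
  18 |  23 | ga
  19 |   7 | gdadfcbdfgdhfccega
  20 |  16 | gdhfccega
  21 |   3 | hadagdadfcbdfgdhfccega
  22 |   1 | hbhadagdadfcbdfgdhfccega
  23 |  18 | hfccega
  24 |   0 | hhbhadagdadfcbdfgdhfccega

SA = [24, 4, 9, 6, 13, 2, 12, 20, 21, 8, 5, 10, 14, 17, 22, 11, 19, 15, 23, 7, 16, 3, 1, 18, 0]
[i] adj suffixes → lcp
  [1] 24/4 → 1 ('a')
  [2] 4/9 → 2 ('ad')
  [3] 9/6 → 1 ('a')
  [4] 6/13 → 0 ('')
  [5] 13/2 → 1 ('b')
  [6] 2/12 → 0 ('')
  [7] 12/20 → 1 ('c')
  [8] 20/21 → 1 ('c')
  [9] 21/8 → 0 ('')
  [10] 8/5 → 2 ('da')
  [11] 5/10 → 1 ('d')
  [12] 10/14 → 2 ('df')
  [13] 14/17 → 1 ('d')
  [14] 17/22 → 0 ('')
  [15] 22/11 → 0 ('')
  [16] 11/19 → 2 ('fc')
  [17] 19/15 → 1 ('f')
  [18] 15/23 → 0 ('')
  [19] 23/7 → 1 ('g')
  [20] 7/16 → 2 ('gd')
  [21] 16/3 → 0 ('')
  [22] 3/1 → 1 ('h')
  [23] 1/18 → 1 ('h')
  [24] 18/0 → 1 ('h')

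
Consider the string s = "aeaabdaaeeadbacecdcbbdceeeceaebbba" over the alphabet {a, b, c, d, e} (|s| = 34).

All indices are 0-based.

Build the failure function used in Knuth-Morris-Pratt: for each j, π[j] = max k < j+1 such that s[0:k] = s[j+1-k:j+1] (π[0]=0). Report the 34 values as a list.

[0, 0, 1, 1, 0, 0, 1, 1, 2, 0, 1, 0, 0, 1, 0, 0, 0, 0, 0, 0, 0, 0, 0, 0, 0, 0, 0, 0, 1, 2, 0, 0, 0, 1]

π[0] = 0
j=1 s[j]='e': π[1]=0 (border '')
j=2 s[j]='a': π[2]=1 (border 'a')
j=3 s[j]='a': k: 1→0; π[3]=1 (border 'a')
j=4 s[j]='b': k: 1→0; π[4]=0 (border '')
j=5 s[j]='d': π[5]=0 (border '')
j=6 s[j]='a': π[6]=1 (border 'a')
j=7 s[j]='a': k: 1→0; π[7]=1 (border 'a')
j=8 s[j]='e': π[8]=2 (border 'ae')
j=9 s[j]='e': k: 2→0; π[9]=0 (border '')
j=10 s[j]='a': π[10]=1 (border 'a')
j=11 s[j]='d': k: 1→0; π[11]=0 (border '')
j=12 s[j]='b': π[12]=0 (border '')
j=13 s[j]='a': π[13]=1 (border 'a')
j=14 s[j]='c': k: 1→0; π[14]=0 (border '')
j=15 s[j]='e': π[15]=0 (border '')
j=16 s[j]='c': π[16]=0 (border '')
j=17 s[j]='d': π[17]=0 (border '')
j=18 s[j]='c': π[18]=0 (border '')
j=19 s[j]='b': π[19]=0 (border '')
j=20 s[j]='b': π[20]=0 (border '')
j=21 s[j]='d': π[21]=0 (border '')
j=22 s[j]='c': π[22]=0 (border '')
j=23 s[j]='e': π[23]=0 (border '')
j=24 s[j]='e': π[24]=0 (border '')
j=25 s[j]='e': π[25]=0 (border '')
j=26 s[j]='c': π[26]=0 (border '')
j=27 s[j]='e': π[27]=0 (border '')
j=28 s[j]='a': π[28]=1 (border 'a')
j=29 s[j]='e': π[29]=2 (border 'ae')
j=30 s[j]='b': k: 2→0; π[30]=0 (border '')
j=31 s[j]='b': π[31]=0 (border '')
j=32 s[j]='b': π[32]=0 (border '')
j=33 s[j]='a': π[33]=1 (border 'a')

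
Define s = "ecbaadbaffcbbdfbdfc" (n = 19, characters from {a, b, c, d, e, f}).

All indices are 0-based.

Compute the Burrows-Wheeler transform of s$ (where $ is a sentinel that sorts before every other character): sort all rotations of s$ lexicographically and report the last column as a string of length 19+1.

rank  rotation              last
    0  $ecbaadbaffcbbdfbdfc  c
    1  aadbaffcbbdfbdfc$ecb  b
    2  adbaffcbbdfbdfc$ecba  a
    3  affcbbdfbdfc$ecbaadb  b
    4  baadbaffcbbdfbdfc$ec  c
    5  baffcbbdfbdfc$ecbaad  d
    6  bbdfbdfc$ecbaadbaffc  c
    7  bdfbdfc$ecbaadbaffcb  b
    8  bdfc$ecbaadbaffcbbdf  f
    9  c$ecbaadbaffcbbdfbdf  f
   10  cbaadbaffcbbdfbdfc$e  e
   11  cbbdfbdfc$ecbaadbaff  f
   12  dbaffcbbdfbdfc$ecbaa  a
   13  dfbdfc$ecbaadbaffcbb  b
   14  dfc$ecbaadbaffcbbdfb  b
   15  ecbaadbaffcbbdfbdfc$  $
   16  fbdfc$ecbaadbaffcbbd  d
   17  fc$ecbaadbaffcbbdfbd  d
   18  fcbbdfbdfc$ecbaadbaf  f
   19  ffcbbdfbdfc$ecbaadba  a

cbabcdcbffefabb$ddfa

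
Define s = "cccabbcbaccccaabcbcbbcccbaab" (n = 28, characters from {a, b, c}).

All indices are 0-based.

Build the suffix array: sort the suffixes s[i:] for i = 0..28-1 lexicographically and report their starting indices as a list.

rank | idx | suffix
   0 |  25 | aab
   1 |  13 | aabcbcbbcccbaab
   2 |  26 | ab
   3 |   3 | abbcbaccccaabcbcbbcccbaab
   4 |  14 | abcbcbbcccbaab
   5 |   8 | accccaabcbcbbcccbaab
   6 |  27 | b
   7 |  24 | baab
   8 |   7 | baccccaabcbcbbcccbaab
   9 |   4 | bbcbaccccaabcbcbbcccbaab
  10 |  19 | bbcccbaab
  11 |   5 | bcbaccccaabcbcbbcccbaab
  12 |  17 | bcbbcccbaab
  13 |  15 | bcbcbbcccbaab
  14 |  20 | bcccbaab
  15 |  12 | caabcbcbbcccbaab
  16 |   2 | cabbcbaccccaabcbcbbcccbaab
  17 |  23 | cbaab
  18 |   6 | cbaccccaabcbcbbcccbaab
  19 |  18 | cbbcccbaab
  20 |  16 | cbcbbcccbaab
  21 |  11 | ccaabcbcbbcccbaab
  22 |   1 | ccabbcbaccccaabcbcbbcccbaab
  23 |  22 | ccbaab
  24 |  10 | cccaabcbcbbcccbaab
  25 |   0 | cccabbcbaccccaabcbcbbcccbaab
  26 |  21 | cccbaab
  27 |   9 | ccccaabcbcbbcccbaab

[25, 13, 26, 3, 14, 8, 27, 24, 7, 4, 19, 5, 17, 15, 20, 12, 2, 23, 6, 18, 16, 11, 1, 22, 10, 0, 21, 9]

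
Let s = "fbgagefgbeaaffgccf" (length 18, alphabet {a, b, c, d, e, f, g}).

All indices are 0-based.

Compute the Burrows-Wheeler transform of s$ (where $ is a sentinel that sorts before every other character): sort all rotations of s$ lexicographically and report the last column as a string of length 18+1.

feaggfgcbgc$aefbffa

rank  rotation             last
    0  $fbgagefgbeaaffgccf  f
    1  aaffgccf$fbgagefgbe  e
    2  affgccf$fbgagefgbea  a
    3  agefgbeaaffgccf$fbg  g
    4  beaaffgccf$fbgagefg  g
    5  bgagefgbeaaffgccf$f  f
    6  ccf$fbgagefgbeaaffg  g
    7  cf$fbgagefgbeaaffgc  c
    8  eaaffgccf$fbgagefgb  b
    9  efgbeaaffgccf$fbgag  g
   10  f$fbgagefgbeaaffgcc  c
   11  fbgagefgbeaaffgccf$  $
   12  ffgccf$fbgagefgbeaa  a
   13  fgbeaaffgccf$fbgage  e
   14  fgccf$fbgagefgbeaaf  f
   15  gagefgbeaaffgccf$fb  b
   16  gbeaaffgccf$fbgagef  f
   17  gccf$fbgagefgbeaaff  f
   18  gefgbeaaffgccf$fbga  a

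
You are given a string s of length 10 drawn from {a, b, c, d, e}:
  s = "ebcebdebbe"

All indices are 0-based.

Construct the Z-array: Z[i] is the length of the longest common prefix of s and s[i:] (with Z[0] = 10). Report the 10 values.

Z[0]=10
i=1: fresh scan; Z[1]=0
i=2: fresh scan; Z[2]=0
i=3: fresh scan; Z[3]=2 extend→box=[3,5)
i=4: min(r-i=1, Z[1]=0)=0; Z[4]=0
i=5: fresh scan; Z[5]=0
i=6: fresh scan; Z[6]=2 extend→box=[6,8)
i=7: min(r-i=1, Z[1]=0)=0; Z[7]=0
i=8: fresh scan; Z[8]=0
i=9: fresh scan; Z[9]=1 extend→box=[9,10)

[10, 0, 0, 2, 0, 0, 2, 0, 0, 1]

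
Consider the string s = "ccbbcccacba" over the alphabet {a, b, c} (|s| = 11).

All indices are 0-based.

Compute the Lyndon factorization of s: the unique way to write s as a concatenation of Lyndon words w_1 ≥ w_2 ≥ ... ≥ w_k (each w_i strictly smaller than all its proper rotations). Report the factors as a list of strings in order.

emit factor 1: 'c' (i=0, period=1)
emit factor 2: 'c' (i=1, period=1)
emit factor 3: 'bbccc' (i=2, period=5)
emit factor 4: 'acb' (i=7, period=3)
emit factor 5: 'a' (i=10, period=1)

["c", "c", "bbccc", "acb", "a"]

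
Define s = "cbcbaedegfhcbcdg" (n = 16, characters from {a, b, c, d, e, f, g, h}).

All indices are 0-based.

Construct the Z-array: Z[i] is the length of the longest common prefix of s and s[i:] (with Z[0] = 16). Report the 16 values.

Z[0]=16
i=1: outside box; Z[1]=0
i=2: outside box; Z[2]=2 extend→box=[2,4)
i=3: min(r-i=1, Z[1]=0)=0; Z[3]=0
i=4: outside box; Z[4]=0
i=5: outside box; Z[5]=0
i=6: outside box; Z[6]=0
i=7: outside box; Z[7]=0
i=8: outside box; Z[8]=0
i=9: outside box; Z[9]=0
i=10: outside box; Z[10]=0
i=11: outside box; Z[11]=3 extend→box=[11,14)
i=12: min(r-i=2, Z[1]=0)=0; Z[12]=0
i=13: min(r-i=1, Z[2]=2)=1; Z[13]=1
i=14: outside box; Z[14]=0
i=15: outside box; Z[15]=0

[16, 0, 2, 0, 0, 0, 0, 0, 0, 0, 0, 3, 0, 1, 0, 0]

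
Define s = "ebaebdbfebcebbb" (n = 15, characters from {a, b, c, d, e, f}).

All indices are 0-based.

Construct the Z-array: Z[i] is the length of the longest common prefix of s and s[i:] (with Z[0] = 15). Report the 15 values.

[15, 0, 0, 2, 0, 0, 0, 0, 2, 0, 0, 2, 0, 0, 0]

Z[0]=15
i=1: i≥r, start 0; Z[1]=0
i=2: i≥r, start 0; Z[2]=0
i=3: i≥r, start 0; Z[3]=2 scan→box=[3,5)
i=4: min(r-i=1, Z[1]=0)=0; Z[4]=0
i=5: i≥r, start 0; Z[5]=0
i=6: i≥r, start 0; Z[6]=0
i=7: i≥r, start 0; Z[7]=0
i=8: i≥r, start 0; Z[8]=2 scan→box=[8,10)
i=9: min(r-i=1, Z[1]=0)=0; Z[9]=0
i=10: i≥r, start 0; Z[10]=0
i=11: i≥r, start 0; Z[11]=2 scan→box=[11,13)
i=12: min(r-i=1, Z[1]=0)=0; Z[12]=0
i=13: i≥r, start 0; Z[13]=0
i=14: i≥r, start 0; Z[14]=0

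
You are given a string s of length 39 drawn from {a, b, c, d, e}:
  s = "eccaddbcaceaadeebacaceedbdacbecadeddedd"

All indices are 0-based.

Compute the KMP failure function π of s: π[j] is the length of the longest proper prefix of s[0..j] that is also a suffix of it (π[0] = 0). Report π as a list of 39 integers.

[0, 0, 0, 0, 0, 0, 0, 0, 0, 0, 1, 0, 0, 0, 1, 1, 0, 0, 0, 0, 0, 1, 1, 0, 0, 0, 0, 0, 0, 1, 2, 0, 0, 1, 0, 0, 1, 0, 0]

π[0] = 0
j=1 s[j]='c': π[1]=0 (border '')
j=2 s[j]='c': π[2]=0 (border '')
j=3 s[j]='a': π[3]=0 (border '')
j=4 s[j]='d': π[4]=0 (border '')
j=5 s[j]='d': π[5]=0 (border '')
j=6 s[j]='b': π[6]=0 (border '')
j=7 s[j]='c': π[7]=0 (border '')
j=8 s[j]='a': π[8]=0 (border '')
j=9 s[j]='c': π[9]=0 (border '')
j=10 s[j]='e': π[10]=1 (border 'e')
j=11 s[j]='a': k: 1→0; π[11]=0 (border '')
j=12 s[j]='a': π[12]=0 (border '')
j=13 s[j]='d': π[13]=0 (border '')
j=14 s[j]='e': π[14]=1 (border 'e')
j=15 s[j]='e': k: 1→0; π[15]=1 (border 'e')
j=16 s[j]='b': k: 1→0; π[16]=0 (border '')
j=17 s[j]='a': π[17]=0 (border '')
j=18 s[j]='c': π[18]=0 (border '')
j=19 s[j]='a': π[19]=0 (border '')
j=20 s[j]='c': π[20]=0 (border '')
j=21 s[j]='e': π[21]=1 (border 'e')
j=22 s[j]='e': k: 1→0; π[22]=1 (border 'e')
j=23 s[j]='d': k: 1→0; π[23]=0 (border '')
j=24 s[j]='b': π[24]=0 (border '')
j=25 s[j]='d': π[25]=0 (border '')
j=26 s[j]='a': π[26]=0 (border '')
j=27 s[j]='c': π[27]=0 (border '')
j=28 s[j]='b': π[28]=0 (border '')
j=29 s[j]='e': π[29]=1 (border 'e')
j=30 s[j]='c': π[30]=2 (border 'ec')
j=31 s[j]='a': k: 2→0; π[31]=0 (border '')
j=32 s[j]='d': π[32]=0 (border '')
j=33 s[j]='e': π[33]=1 (border 'e')
j=34 s[j]='d': k: 1→0; π[34]=0 (border '')
j=35 s[j]='d': π[35]=0 (border '')
j=36 s[j]='e': π[36]=1 (border 'e')
j=37 s[j]='d': k: 1→0; π[37]=0 (border '')
j=38 s[j]='d': π[38]=0 (border '')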